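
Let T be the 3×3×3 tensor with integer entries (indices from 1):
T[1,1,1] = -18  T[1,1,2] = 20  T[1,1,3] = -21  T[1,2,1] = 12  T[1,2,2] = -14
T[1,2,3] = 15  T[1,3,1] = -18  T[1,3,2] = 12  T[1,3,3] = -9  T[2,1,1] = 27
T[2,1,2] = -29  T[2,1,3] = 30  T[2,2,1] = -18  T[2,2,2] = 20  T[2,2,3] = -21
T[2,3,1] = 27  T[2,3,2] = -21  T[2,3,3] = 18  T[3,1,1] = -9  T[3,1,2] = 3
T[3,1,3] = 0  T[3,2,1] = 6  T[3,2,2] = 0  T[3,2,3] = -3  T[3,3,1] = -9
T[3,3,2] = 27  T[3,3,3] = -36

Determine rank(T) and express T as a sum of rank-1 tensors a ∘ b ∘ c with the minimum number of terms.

rank(T) = 2

Lower bound: the mode-3 unfolding of T (rows indexed by k, columns by (i,j) = (1,1), (1,2), (1,3), (2,1), (2,2), (2,3), (3,1), (3,2), (3,3)) is [[-18, 12, -18, 27, -18, 27, -9, 6, -9], [20, -14, 12, -29, 20, -21, 3, 0, 27], [-21, 15, -9, 30, -21, 18, 0, -3, -36]].
There the 2×2 minor on rows k ∈ {1, 2}, columns (i,j) ∈ {(1,1), (1,2)} is det [[-18, 12], [20, -14]] = 12 ≠ 0, so this unfolding has rank ≥ 2; CP rank is at least every unfolding rank, so rank(T) ≥ 2. (Flattening ranks never certify an upper bound on CP rank; for that we must actually write T with 2 rank-1 terms.)
Upper bound — finding two terms. Write S_k = T[:,:,k] for the frontal slices: S₁ = [[-18, 12, -18], [27, -18, 27], [-9, 6, -9]], S₂ = [[20, -14, 12], [-29, 20, -21], [3, 0, 27]], S₃ = [[-21, 15, -9], [30, -21, 18], [0, -3, -36]].
If T = a₁ ∘ b₁ ∘ c₁ + a₂ ∘ b₂ ∘ c₂ then each S_k = c₁[k]·a₁b₁ᵀ + c₂[k]·a₂b₂ᵀ. S₁ and S₂ are linearly independent, so a₁b₁ᵀ and a₂b₂ᵀ must span the same plane of matrices: they are the rank-1 matrices of the form x·S₁ + y·S₂.
The 2×2 minor of x·S₁ + y·S₂ on rows {1,2}, columns {1,2} is 6·xy − 6·y² = 6·(x − y)(y), vanishing at (x:y) = (1:1) and (1:0).
M₁ = S₁ + S₂ = [[2, -2, -6], [-2, 2, 6], [-6, 6, 18]] = 2·[1, -1, -3][1, -1, -3]ᵀ and M₂ = S₁ = [[-18, 12, -18], [27, -18, 27], [-9, 6, -9]] = (-3)·[2, -3, 1][3, -2, 3]ᵀ, so take a₁ = [1, -1, -3], b₁ = [1, -1, -3], a₂ = [2, -3, 1], b₂ = [3, -2, 3].
Each slice is an integer combination of E₁ = a₁b₁ᵀ and E₂ = a₂b₂ᵀ: S₁ = −3·E₂, S₂ = 2·E₁ + 3·E₂, S₃ = −3·E₁ − 3·E₂; reading off coefficients, c₁ = [0, 2, -3] and c₂ = [-3, 3, -3].
Hence T = [1, -1, -3] ∘ [1, -1, -3] ∘ [0, 2, -3] + [2, -3, 1] ∘ [3, -2, 3] ∘ [-3, 3, -3], so rank(T) ≤ 2.
These bounds meet, so rank(T) = 2.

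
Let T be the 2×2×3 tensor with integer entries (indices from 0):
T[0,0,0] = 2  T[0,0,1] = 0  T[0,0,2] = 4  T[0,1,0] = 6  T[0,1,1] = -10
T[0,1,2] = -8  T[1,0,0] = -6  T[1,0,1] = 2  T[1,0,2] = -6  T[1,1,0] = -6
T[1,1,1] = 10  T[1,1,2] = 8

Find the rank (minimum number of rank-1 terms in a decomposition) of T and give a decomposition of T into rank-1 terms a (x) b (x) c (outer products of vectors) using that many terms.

Lower bound: the mode-3 unfolding of T (rows indexed by k, columns by (i,j) = (0,0), (0,1), (1,0), (1,1)) is [[2, 6, -6, -6], [0, -10, 2, 10], [4, -8, -6, 8]].
There the 3×3 minor on rows k ∈ {0, 1, 2}, columns (i,j) ∈ {(0,0), (0,1), (1,0)} is det [[2, 6, -6], [0, -10, 2], [4, -8, -6]] = -40 ≠ 0, so this unfolding has rank ≥ 3; CP rank is at least every unfolding rank, so rank(T) ≥ 3. (Unfolding ranks only ever bound the CP rank from below — rank(T) can be strictly larger than all of them — so the matching upper bound has to come from an explicit 3-term decomposition.)
Upper bound: T is a sum of 3 rank-1 terms, T = [0, 1] (x) [1, 0] (x) [-4, 2, -2] + [1, -1] (x) [1, -2] (x) [-2, 4, 4] + [1, -1] (x) [2, 1] (x) [2, -2, 0] (one valid choice — decompositions are not unique — normalised so each a, b is primitive with positive first nonzero entry; check it by expanding all entries), so rank(T) ≤ 3.
These bounds meet, so rank(T) = 3.

rank(T) = 3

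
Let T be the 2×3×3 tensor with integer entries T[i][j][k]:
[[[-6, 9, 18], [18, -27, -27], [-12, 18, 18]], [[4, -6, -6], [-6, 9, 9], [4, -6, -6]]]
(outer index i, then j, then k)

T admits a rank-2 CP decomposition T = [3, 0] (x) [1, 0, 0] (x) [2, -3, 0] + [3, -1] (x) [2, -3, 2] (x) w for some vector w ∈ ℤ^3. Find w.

w = [-2, 3, 3]

Subtract the known terms from T to get the rank-1 residual R = [3, -1] (x) [2, -3, 2] (x) w, so R[i,j,k] = a[i]·b[j]·w[k]. Pick indices with nonzero a[0]·b[0] = (3)·(2) = 6. Only the fibre through (0,0,·) is needed: R[0,0,:] = T[0,0,:] − Σₗ aₗ[0]bₗ[0]cₗ = [-6, 9, 18] − (3)·(1)·[2, -3, 0] = [-12, 18, 18]. Then w[k] = R[0,0,k] / 6 for each k, giving w = [-12, 18, 18] / 6 = [-2, 3, 3].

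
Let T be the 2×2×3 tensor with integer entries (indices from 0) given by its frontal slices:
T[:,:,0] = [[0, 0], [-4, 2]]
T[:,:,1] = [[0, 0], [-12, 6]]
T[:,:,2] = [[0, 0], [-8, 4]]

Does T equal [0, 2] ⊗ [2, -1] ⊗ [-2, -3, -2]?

No

Reconstruct entry (1,0,0) from the claimed factors: Σₗ aₗ[1]bₗ[0]cₗ[0] = (2)·(2)·(-2) = -8, but T[1,0,0] = -4. The claim is false.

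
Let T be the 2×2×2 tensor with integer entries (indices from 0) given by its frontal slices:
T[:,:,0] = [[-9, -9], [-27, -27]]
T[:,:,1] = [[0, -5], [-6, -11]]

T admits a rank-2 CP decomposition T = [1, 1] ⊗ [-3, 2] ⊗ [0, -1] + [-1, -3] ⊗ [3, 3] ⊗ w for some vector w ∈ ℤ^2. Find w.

Subtract the known terms from T to get the rank-1 residual R = [-1, -3] ⊗ [3, 3] ⊗ w, so R[i,j,k] = a[i]·b[j]·w[k]. Pick indices with nonzero a[0]·b[0] = (-1)·(3) = -3. Only the fibre through (0,0,·) is needed: R[0,0,:] = T[0,0,:] − Σₗ aₗ[0]bₗ[0]cₗ = [-9, 0] − (1)·(-3)·[0, -1] = [-9, -3]. Then w[k] = R[0,0,k] / -3 for each k, giving w = [-9, -3] / -3 = [3, 1].

w = [3, 1]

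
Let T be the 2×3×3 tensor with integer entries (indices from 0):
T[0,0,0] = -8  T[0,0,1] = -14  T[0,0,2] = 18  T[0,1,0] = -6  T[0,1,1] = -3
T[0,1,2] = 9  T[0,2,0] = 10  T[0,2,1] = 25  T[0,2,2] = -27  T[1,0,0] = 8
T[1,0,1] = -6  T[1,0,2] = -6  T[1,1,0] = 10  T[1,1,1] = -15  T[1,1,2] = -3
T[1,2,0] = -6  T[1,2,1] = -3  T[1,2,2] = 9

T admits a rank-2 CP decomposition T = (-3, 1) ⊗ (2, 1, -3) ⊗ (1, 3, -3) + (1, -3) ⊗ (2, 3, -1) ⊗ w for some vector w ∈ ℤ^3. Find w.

w = (-1, 2, 0)

Subtract the known terms from T to get the rank-1 residual R = (1, -3) ⊗ (2, 3, -1) ⊗ w, so R[i,j,k] = a[i]·b[j]·w[k]. Pick indices with nonzero a[0]·b[0] = (1)·(2) = 2. Only the fibre through (0,0,·) is needed: R[0,0,:] = T[0,0,:] − Σₗ aₗ[0]bₗ[0]cₗ = [-8, -14, 18] − (-3)·(2)·(1, 3, -3) = [-2, 4, 0]. Then w[k] = R[0,0,k] / 2 for each k, giving w = [-2, 4, 0] / 2 = (-1, 2, 0).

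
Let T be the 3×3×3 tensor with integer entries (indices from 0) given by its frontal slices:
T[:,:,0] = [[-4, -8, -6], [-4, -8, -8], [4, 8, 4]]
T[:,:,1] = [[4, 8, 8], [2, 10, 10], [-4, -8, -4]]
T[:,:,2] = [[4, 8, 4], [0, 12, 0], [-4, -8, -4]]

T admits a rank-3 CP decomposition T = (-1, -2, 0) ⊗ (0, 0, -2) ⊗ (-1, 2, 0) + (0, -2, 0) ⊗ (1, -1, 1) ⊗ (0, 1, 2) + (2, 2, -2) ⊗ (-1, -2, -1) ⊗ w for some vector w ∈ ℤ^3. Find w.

w = (2, -2, -2)

Subtract the known terms from T to get the rank-1 residual R = (2, 2, -2) ⊗ (-1, -2, -1) ⊗ w, so R[i,j,k] = a[i]·b[j]·w[k]. Pick indices with nonzero a[0]·b[0] = (2)·(-1) = -2. Only the fibre through (0,0,·) is needed: R[0,0,:] = T[0,0,:] − Σₗ aₗ[0]bₗ[0]cₗ = [-4, 4, 4] − (-1)·(0)·(-1, 2, 0) − (0)·(1)·(0, 1, 2) = [-4, 4, 4]. Then w[k] = R[0,0,k] / -2 for each k, giving w = [-4, 4, 4] / -2 = (2, -2, -2).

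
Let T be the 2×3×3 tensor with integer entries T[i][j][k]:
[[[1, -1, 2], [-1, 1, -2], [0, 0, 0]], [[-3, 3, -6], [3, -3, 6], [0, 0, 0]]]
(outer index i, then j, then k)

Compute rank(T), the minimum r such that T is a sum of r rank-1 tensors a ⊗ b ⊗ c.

Lower bound: T ≠ 0 (e.g. T[0,0,0] = 1), so rank(T) ≥ 1.
Upper bound: the mode-1 fibre T[:,0,0] = [1, -3] gives a = [1, -3] (primitive direction); the mode-2 fibre T[0,:,0] = [1, -1, 0] gives b = [1, -1, 0]; then c[k] = T[0,0,k] / (a[0]·b[0]) = [1, -1, 2] / 1 = [1, -1, 2].
Expanding [1, -3] ⊗ [1, -1, 0] ⊗ [1, -1, 2] reproduces all 18 entries of T, so T = [1, -3] ⊗ [1, -1, 0] ⊗ [1, -1, 2] and rank(T) ≤ 1.
These bounds meet, so rank(T) = 1.

1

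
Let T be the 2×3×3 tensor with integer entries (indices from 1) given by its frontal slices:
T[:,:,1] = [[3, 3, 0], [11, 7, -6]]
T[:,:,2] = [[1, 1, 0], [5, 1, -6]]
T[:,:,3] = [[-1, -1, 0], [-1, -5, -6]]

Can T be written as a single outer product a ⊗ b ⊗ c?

No

The mode-3 unfolding of T (rows indexed by k, columns by (i,j) = (1,1), (1,2), (1,3), (2,1), (2,2), (2,3)) is [[3, 3, 0, 11, 7, -6], [1, 1, 0, 5, 1, -6], [-1, -1, 0, -1, -5, -6]].
There the 2×2 minor on rows k ∈ {1, 2}, columns (i,j) ∈ {(1,1), (2,1)} is det [[3, 11], [1, 5]] = 4 ≠ 0, so this unfolding has rank ≥ 2; CP rank is at least every unfolding rank, so rank(T) ≥ 2.
In particular rank(T) ≥ 2 > 1, so T is not rank-1.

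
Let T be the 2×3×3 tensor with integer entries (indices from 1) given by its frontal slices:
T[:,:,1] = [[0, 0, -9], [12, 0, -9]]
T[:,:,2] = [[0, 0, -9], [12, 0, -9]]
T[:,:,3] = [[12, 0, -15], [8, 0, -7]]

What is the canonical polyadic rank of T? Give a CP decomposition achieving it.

rank(T) = 2

Lower bound: the mode-1 unfolding of T (rows indexed by i, columns by (j,k) = (1,1), (1,2), (1,3), (2,1), (2,2), (2,3), (3,1), (3,2), (3,3)) is [[0, 0, 12, 0, 0, 0, -9, -9, -15], [12, 12, 8, 0, 0, 0, -9, -9, -7]].
There the 2×2 minor on rows i ∈ {1, 2}, columns (j,k) ∈ {(1,1), (1,3)} is det [[0, 12], [12, 8]] = -144 ≠ 0, so this unfolding has rank ≥ 2; CP rank is at least every unfolding rank, so rank(T) ≥ 2. (Unfolding ranks only ever bound the CP rank from below — rank(T) can be strictly larger than all of them — so the matching upper bound has to come from an explicit 2-term decomposition.)
Upper bound — finding two terms. Write S_k = T[:,:,k] for the frontal slices: S₁ = [[0, 0, -9], [12, 0, -9]], S₂ = [[0, 0, -9], [12, 0, -9]], S₃ = [[12, 0, -15], [8, 0, -7]].
If T = a₁ ⊗ b₁ ⊗ c₁ + a₂ ⊗ b₂ ⊗ c₂ then each S_k = c₁[k]·a₁b₁ᵀ + c₂[k]·a₂b₂ᵀ. S₁ and S₃ are linearly independent, so a₁b₁ᵀ and a₂b₂ᵀ must span the same plane of matrices: they are the rank-1 matrices of the form x·S₁ + y·S₃.
The 2×2 minor of x·S₁ + y·S₃ on rows {1,2}, columns {1,3} is 108·x² + 144·xy + 36·y² = 36·(x + y)(3·x + y), vanishing at (x:y) = (1:-1) and (1:-3).
M₁ = S₁ − S₃ = [[-12, 0, 6], [4, 0, -2]] = (-2)·(3, -1)(2, 0, -1)ᵀ and M₂ = S₁ − 3·S₃ = [[-36, 0, 36], [-12, 0, 12]] = (-12)·(3, 1)(1, 0, -1)ᵀ, so take a₁ = (3, -1), b₁ = (2, 0, -1), a₂ = (3, 1), b₂ = (1, 0, -1).
Each slice is an integer combination of E₁ = a₁b₁ᵀ and E₂ = a₂b₂ᵀ: S₁ = −3·E₁ + 6·E₂, S₂ = −3·E₁ + 6·E₂, S₃ = −E₁ + 6·E₂; reading off coefficients, c₁ = (-3, -3, -1) and c₂ = (6, 6, 6).
Hence T = (3, -1) ⊗ (2, 0, -1) ⊗ (-3, -3, -1) + (3, 1) ⊗ (1, 0, -1) ⊗ (6, 6, 6), so rank(T) ≤ 2.
These bounds meet, so rank(T) = 2.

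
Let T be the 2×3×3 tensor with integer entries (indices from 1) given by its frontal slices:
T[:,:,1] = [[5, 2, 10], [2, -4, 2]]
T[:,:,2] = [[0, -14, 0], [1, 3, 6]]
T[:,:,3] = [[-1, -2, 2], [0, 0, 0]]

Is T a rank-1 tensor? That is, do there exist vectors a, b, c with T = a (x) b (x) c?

The mode-2 unfolding of T (rows indexed by j, columns by (i,k) = (1,1), (1,2), (1,3), (2,1), (2,2), (2,3)) is [[5, 0, -1, 2, 1, 0], [2, -14, -2, -4, 3, 0], [10, 0, 2, 2, 6, 0]].
There the 3×3 minor on rows j ∈ {1, 2, 3}, columns (i,k) ∈ {(1,1), (1,2), (1,3)} is det [[5, 0, -1], [2, -14, -2], [10, 0, 2]] = -280 ≠ 0, so this unfolding has rank ≥ 3; CP rank is at least every unfolding rank, so rank(T) ≥ 3.
In particular rank(T) ≥ 3 > 1, so T is not rank-1.

No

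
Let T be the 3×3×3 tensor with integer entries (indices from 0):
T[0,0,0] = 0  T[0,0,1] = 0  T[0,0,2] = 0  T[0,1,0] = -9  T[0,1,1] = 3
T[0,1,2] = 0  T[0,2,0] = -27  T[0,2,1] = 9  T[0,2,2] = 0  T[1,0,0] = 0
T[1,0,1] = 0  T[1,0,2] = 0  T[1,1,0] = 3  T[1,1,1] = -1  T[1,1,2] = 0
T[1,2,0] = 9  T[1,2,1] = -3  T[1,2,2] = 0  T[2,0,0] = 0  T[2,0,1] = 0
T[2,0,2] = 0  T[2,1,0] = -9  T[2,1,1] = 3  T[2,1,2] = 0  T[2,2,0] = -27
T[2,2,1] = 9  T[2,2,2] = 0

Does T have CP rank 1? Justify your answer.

If T = a (x) b (x) c then every fibre of T is a multiple of the corresponding factor, so read the factors off the fibres through the nonzero entry T[0,1,0] = -9.
The mode-1 fibre T[:,1,0] = [-9, 3, -9] gives a = [3, -1, 3] (primitive direction); the mode-2 fibre T[0,:,0] = [0, -9, -27] gives b = [0, 1, 3]; then c[k] = T[0,1,k] / (a[0]·b[1]) = [-9, 3, 0] / 3 = [-3, 1, 0].
Expanding [3, -1, 3] (x) [0, 1, 3] (x) [-3, 1, 0] reproduces all 27 entries of T, so T = [3, -1, 3] (x) [0, 1, 3] (x) [-3, 1, 0] and rank(T) ≤ 1.
Equivalently every frontal slice T[:,:,k] is c[k] times the rank-1 matrix [3, -1, 3] (x) [0, 1, 3]. So T has rank 1 (it is nonzero).

Yes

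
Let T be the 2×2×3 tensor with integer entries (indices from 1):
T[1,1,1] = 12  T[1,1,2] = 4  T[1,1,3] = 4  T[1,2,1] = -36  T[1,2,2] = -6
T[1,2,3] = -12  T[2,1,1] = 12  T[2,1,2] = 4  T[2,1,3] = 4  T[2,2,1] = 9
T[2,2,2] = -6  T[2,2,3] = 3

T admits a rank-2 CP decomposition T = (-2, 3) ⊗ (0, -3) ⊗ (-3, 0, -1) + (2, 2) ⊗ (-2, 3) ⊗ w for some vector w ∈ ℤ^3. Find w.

w = (-3, -1, -1)

Subtract the known terms from T to get the rank-1 residual R = (2, 2) ⊗ (-2, 3) ⊗ w, so R[i,j,k] = a[i]·b[j]·w[k]. Pick indices with nonzero a[1]·b[1] = (2)·(-2) = -4. Only the fibre through (1,1,·) is needed: R[1,1,:] = T[1,1,:] − Σₗ aₗ[1]bₗ[1]cₗ = [12, 4, 4] − (-2)·(0)·(-3, 0, -1) = [12, 4, 4]. Then w[k] = R[1,1,k] / -4 for each k, giving w = [12, 4, 4] / -4 = (-3, -1, -1).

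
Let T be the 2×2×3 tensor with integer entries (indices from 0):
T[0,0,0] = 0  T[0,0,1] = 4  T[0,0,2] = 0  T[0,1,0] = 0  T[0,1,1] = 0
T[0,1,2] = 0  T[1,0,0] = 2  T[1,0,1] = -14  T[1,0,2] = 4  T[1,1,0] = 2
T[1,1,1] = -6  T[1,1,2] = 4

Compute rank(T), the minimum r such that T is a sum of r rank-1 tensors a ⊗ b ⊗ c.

Lower bound: the mode-2 unfolding of T (rows indexed by j, columns by (i,k) = (0,0), (0,1), (0,2), (1,0), (1,1), (1,2)) is [[0, 4, 0, 2, -14, 4], [0, 0, 0, 2, -6, 4]].
There the 2×2 minor on rows j ∈ {0, 1}, columns (i,k) ∈ {(0,1), (1,0)} is det [[4, 2], [0, 2]] = 8 ≠ 0, so this unfolding has rank ≥ 2; CP rank is at least every unfolding rank, so rank(T) ≥ 2. (Flattening ranks never certify an upper bound on CP rank; for that we must actually write T with 2 rank-1 terms.)
Upper bound — finding two terms. Write S_k = T[:,:,k] for the frontal slices: S₀ = [[0, 0], [2, 2]], S₁ = [[4, 0], [-14, -6]], S₂ = [[0, 0], [4, 4]].
If T = a₁ ⊗ b₁ ⊗ c₁ + a₂ ⊗ b₂ ⊗ c₂ then each S_k = c₁[k]·a₁b₁ᵀ + c₂[k]·a₂b₂ᵀ. S₀ and S₁ are linearly independent, so a₁b₁ᵀ and a₂b₂ᵀ must span the same plane of matrices: they are the rank-1 matrices of the form x·S₀ + y·S₁.
det(x·S₀ + y·S₁) is 8·xy − 24·y² = 8·(x − 3·y)(y), vanishing at (x:y) = (3:1) and (1:0).
M₁ = 3·S₀ + S₁ = [[4, 0], [-8, 0]] = 4·[1, -2][1, 0]ᵀ and M₂ = S₀ = [[0, 0], [2, 2]] = 2·[0, 1][1, 1]ᵀ, so take a₁ = [1, -2], b₁ = [1, 0], a₂ = [0, 1], b₂ = [1, 1].
Each slice is an integer combination of E₁ = a₁b₁ᵀ and E₂ = a₂b₂ᵀ: S₀ = 2·E₂, S₁ = 4·E₁ − 6·E₂, S₂ = 4·E₂; reading off coefficients, c₁ = [0, 4, 0] and c₂ = [2, -6, 4].
Hence T = [1, -2] ⊗ [1, 0] ⊗ [0, 4, 0] + [0, 1] ⊗ [1, 1] ⊗ [2, -6, 4], so rank(T) ≤ 2.
These bounds meet, so rank(T) = 2.

2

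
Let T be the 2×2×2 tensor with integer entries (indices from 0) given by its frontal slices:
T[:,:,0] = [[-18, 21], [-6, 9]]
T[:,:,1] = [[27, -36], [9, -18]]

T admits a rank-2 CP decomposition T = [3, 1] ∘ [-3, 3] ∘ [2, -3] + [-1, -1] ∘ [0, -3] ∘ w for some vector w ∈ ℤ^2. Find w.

w = [1, -3]

Subtract the known terms from T to get the rank-1 residual R = [-1, -1] ∘ [0, -3] ∘ w, so R[i,j,k] = a[i]·b[j]·w[k]. Pick indices with nonzero a[0]·b[1] = (-1)·(-3) = 3. Only the fibre through (0,1,·) is needed: R[0,1,:] = T[0,1,:] − Σₗ aₗ[0]bₗ[1]cₗ = [21, -36] − (3)·(3)·[2, -3] = [3, -9]. Then w[k] = R[0,1,k] / 3 for each k, giving w = [3, -9] / 3 = [1, -3].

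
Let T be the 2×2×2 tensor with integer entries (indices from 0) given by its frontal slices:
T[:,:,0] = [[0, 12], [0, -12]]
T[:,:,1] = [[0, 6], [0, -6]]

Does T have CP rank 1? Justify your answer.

If T = a ⊗ b ⊗ c then every fibre of T is a multiple of the corresponding factor, so read the factors off the fibres through the nonzero entry T[0,1,0] = 12.
The mode-1 fibre T[:,1,0] = [12, -12] gives a = [1, -1] (primitive direction); the mode-2 fibre T[0,:,0] = [0, 12] gives b = [0, 1]; then c[k] = T[0,1,k] / (a[0]·b[1]) = [12, 6] / 1 = [12, 6].
Expanding [1, -1] ⊗ [0, 1] ⊗ [12, 6] reproduces all 8 entries of T, so T = [1, -1] ⊗ [0, 1] ⊗ [12, 6] and rank(T) ≤ 1.
Equivalently every frontal slice T[:,:,k] is c[k] times the rank-1 matrix [1, -1] ⊗ [0, 1]. So T has rank 1 (it is nonzero).

Yes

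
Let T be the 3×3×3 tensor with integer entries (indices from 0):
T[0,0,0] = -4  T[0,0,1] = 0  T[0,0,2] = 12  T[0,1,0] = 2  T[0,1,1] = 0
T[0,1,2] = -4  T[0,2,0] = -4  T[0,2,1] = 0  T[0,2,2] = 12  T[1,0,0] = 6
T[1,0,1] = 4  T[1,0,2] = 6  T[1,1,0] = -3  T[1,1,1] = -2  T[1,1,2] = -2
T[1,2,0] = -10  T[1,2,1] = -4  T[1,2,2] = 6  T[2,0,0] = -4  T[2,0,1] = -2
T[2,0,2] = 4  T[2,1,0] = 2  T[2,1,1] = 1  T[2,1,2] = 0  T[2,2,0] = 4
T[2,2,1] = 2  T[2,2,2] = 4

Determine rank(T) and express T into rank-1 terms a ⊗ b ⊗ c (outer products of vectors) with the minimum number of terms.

rank(T) = 3

Lower bound: in the mode-2 unfolding of T (rows indexed by j, columns by (i,k)) the 3×3 minor on rows j ∈ {0, 1, 2}, columns (i,k) ∈ {(0,0), (0,2), (1,0)} is det [[-4, 12, 6], [2, -4, -3], [-4, 12, -10]] = 128 ≠ 0, so that unfolding has rank ≥ 3 and hence rank(T) ≥ 3 (CP rank is at least every unfolding rank, though it can be larger).
Upper bound: T is a sum of 3 rank-1 terms, T = [0, 2, -1] ⊗ [2, -1, -2] ⊗ [2, 1, 0] + [2, 1, 0] ⊗ [2, -1, 2] ⊗ [-1, 0, 2] + [2, 1, 2] ⊗ [1, 0, 1] ⊗ [0, 0, 2] (one valid choice — decompositions are not unique — normalised so each a, b is primitive with positive first nonzero entry; check it by expanding all entries), so rank(T) ≤ 3.
These bounds meet, so rank(T) = 3.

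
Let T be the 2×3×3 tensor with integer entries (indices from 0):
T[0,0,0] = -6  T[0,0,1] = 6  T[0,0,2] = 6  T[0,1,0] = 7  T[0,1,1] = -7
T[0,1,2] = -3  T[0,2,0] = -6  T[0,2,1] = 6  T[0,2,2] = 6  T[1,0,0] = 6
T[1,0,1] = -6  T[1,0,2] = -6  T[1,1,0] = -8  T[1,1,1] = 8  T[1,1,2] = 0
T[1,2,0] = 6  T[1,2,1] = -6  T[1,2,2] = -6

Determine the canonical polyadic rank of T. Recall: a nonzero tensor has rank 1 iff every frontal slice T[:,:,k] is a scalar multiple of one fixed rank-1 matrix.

2

Lower bound: the mode-1 unfolding of T (rows indexed by i, columns by (j,k) = (0,0), (0,1), (0,2), (1,0), (1,1), (1,2), (2,0), (2,1), (2,2)) is [[-6, 6, 6, 7, -7, -3, -6, 6, 6], [6, -6, -6, -8, 8, 0, 6, -6, -6]].
There the 2×2 minor on rows i ∈ {0, 1}, columns (j,k) ∈ {(0,0), (1,0)} is det [[-6, 7], [6, -8]] = 6 ≠ 0, so this unfolding has rank ≥ 2; CP rank is at least every unfolding rank, so rank(T) ≥ 2. (Unfolding ranks only ever bound the CP rank from below — rank(T) can be strictly larger than all of them — so the matching upper bound has to come from an explicit 2-term decomposition.)
Upper bound — finding two terms. Write S_k = T[:,:,k] for the frontal slices: S₀ = [[-6, 7, -6], [6, -8, 6]], S₁ = [[6, -7, 6], [-6, 8, -6]], S₂ = [[6, -3, 6], [-6, 0, -6]].
If T = a₁ ⊗ b₁ ⊗ c₁ + a₂ ⊗ b₂ ⊗ c₂ then each S_k = c₁[k]·a₁b₁ᵀ + c₂[k]·a₂b₂ᵀ. S₀ and S₂ are linearly independent, so a₁b₁ᵀ and a₂b₂ᵀ must span the same plane of matrices: they are the rank-1 matrices of the form x·S₀ + y·S₂.
The 2×2 minor of x·S₀ + y·S₂ on rows {0,1}, columns {0,1} is 6·x² + 12·xy − 18·y² = 6·(x + 3·y)(x − y), vanishing at (x:y) = (3:-1) and (1:1).
M₁ = 3·S₀ − S₂ = [[-24, 24, -24], [24, -24, 24]] = (-24)·[1, -1][1, -1, 1]ᵀ and M₂ = S₀ + S₂ = [[0, 4, 0], [0, -8, 0]] = 4·[1, -2][0, 1, 0]ᵀ, so take a₁ = [1, -1], b₁ = [1, -1, 1], a₂ = [1, -2], b₂ = [0, 1, 0].
Each slice is an integer combination of E₁ = a₁b₁ᵀ and E₂ = a₂b₂ᵀ: S₀ = −6·E₁ + E₂, S₁ = 6·E₁ − E₂, S₂ = 6·E₁ + 3·E₂; reading off coefficients, c₁ = [-6, 6, 6] and c₂ = [1, -1, 3].
Hence T = [1, -1] ⊗ [1, -1, 1] ⊗ [-6, 6, 6] + [1, -2] ⊗ [0, 1, 0] ⊗ [1, -1, 3], so rank(T) ≤ 2.
These bounds meet, so rank(T) = 2.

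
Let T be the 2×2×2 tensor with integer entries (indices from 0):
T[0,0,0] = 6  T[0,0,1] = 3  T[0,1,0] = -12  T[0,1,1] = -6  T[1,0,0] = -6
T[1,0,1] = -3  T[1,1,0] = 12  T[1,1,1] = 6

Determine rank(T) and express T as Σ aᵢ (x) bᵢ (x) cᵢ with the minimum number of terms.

Lower bound: T ≠ 0 (e.g. T[0,0,0] = 6), so rank(T) ≥ 1.
Upper bound: if T = a (x) b (x) c then every fibre of T is a multiple of the corresponding factor, so read the factors off the fibres through the nonzero entry T[0,0,0] = 6.
The mode-1 fibre T[:,0,0] = [6, -6] gives a = (1, -1) (primitive direction); the mode-2 fibre T[0,:,0] = [6, -12] gives b = (1, -2); then c[k] = T[0,0,k] / (a[0]·b[0]) = [6, 3] / 1 = (6, 3).
Expanding (1, -1) (x) (1, -2) (x) (6, 3) reproduces all 8 entries of T, so T = (1, -1) (x) (1, -2) (x) (6, 3) and rank(T) ≤ 1.
These bounds meet, so rank(T) = 1.
Check entry T[0,1,1] = -6: (1)·(-2)·(3) = -6.

rank(T) = 1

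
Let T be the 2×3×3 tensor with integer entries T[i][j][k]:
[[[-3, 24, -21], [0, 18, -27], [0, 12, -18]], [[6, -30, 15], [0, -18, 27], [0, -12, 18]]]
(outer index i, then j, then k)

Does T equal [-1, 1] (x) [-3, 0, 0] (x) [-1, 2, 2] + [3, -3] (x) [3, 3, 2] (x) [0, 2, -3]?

Reconstruct entry (1,0,0) from the claimed factors: Σₗ aₗ[1]bₗ[0]cₗ[0] = (1)·(-3)·(-1) + (-3)·(3)·(0) = 3, but T[1,0,0] = 6. The claim is false.

No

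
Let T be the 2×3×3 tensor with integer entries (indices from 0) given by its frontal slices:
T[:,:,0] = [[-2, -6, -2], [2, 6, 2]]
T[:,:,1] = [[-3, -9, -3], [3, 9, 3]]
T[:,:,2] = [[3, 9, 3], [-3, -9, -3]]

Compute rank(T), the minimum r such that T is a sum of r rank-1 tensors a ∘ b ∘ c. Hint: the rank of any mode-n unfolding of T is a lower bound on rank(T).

Lower bound: T ≠ 0 (e.g. T[0,0,0] = -2), so rank(T) ≥ 1.
Upper bound: the mode-1 fibre T[:,0,0] = [-2, 2] gives a = [1, -1] (primitive direction); the mode-2 fibre T[0,:,0] = [-2, -6, -2] gives b = [1, 3, 1]; then c[k] = T[0,0,k] / (a[0]·b[0]) = [-2, -3, 3] / 1 = [-2, -3, 3].
Expanding [1, -1] ∘ [1, 3, 1] ∘ [-2, -3, 3] reproduces all 18 entries of T, so T = [1, -1] ∘ [1, 3, 1] ∘ [-2, -3, 3] and rank(T) ≤ 1.
These bounds meet, so rank(T) = 1.

1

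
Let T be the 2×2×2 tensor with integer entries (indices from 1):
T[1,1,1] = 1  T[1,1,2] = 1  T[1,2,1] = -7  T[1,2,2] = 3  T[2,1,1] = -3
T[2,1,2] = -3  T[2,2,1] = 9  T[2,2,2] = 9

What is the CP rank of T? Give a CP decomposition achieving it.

Lower bound: the mode-2 unfolding of T (rows indexed by j, columns by (i,k) = (1,1), (1,2), (2,1), (2,2)) is [[1, 1, -3, -3], [-7, 3, 9, 9]].
There the 2×2 minor on rows j ∈ {1, 2}, columns (i,k) ∈ {(1,1), (1,2)} is det [[1, 1], [-7, 3]] = 10 ≠ 0, so this unfolding has rank ≥ 2; CP rank is at least every unfolding rank, so rank(T) ≥ 2. (This is only a lower bound: in general the CP rank may exceed every unfolding rank, so we still need to exhibit 2 rank-1 terms summing to T.)
Upper bound — finding two terms. Write S_k = T[:,:,k] for the frontal slices: S₁ = [[1, -7], [-3, 9]], S₂ = [[1, 3], [-3, 9]].
If T = a₁ ⊗ b₁ ⊗ c₁ + a₂ ⊗ b₂ ⊗ c₂ then each S_k = c₁[k]·a₁b₁ᵀ + c₂[k]·a₂b₂ᵀ. S₁ and S₂ are linearly independent, so a₁b₁ᵀ and a₂b₂ᵀ must span the same plane of matrices: they are the rank-1 matrices of the form x·S₁ + y·S₂.
det(x·S₁ + y·S₂) is −12·x² + 6·xy + 18·y² = (-6)·(2·x − 3·y)(x + y), vanishing at (x:y) = (3:2) and (1:-1).
M₁ = 3·S₁ + 2·S₂ = [[5, -15], [-15, 45]] = 5·[1, -3][1, -3]ᵀ and M₂ = S₁ − S₂ = [[0, -10], [0, 0]] = (-10)·[1, 0][0, 1]ᵀ, so take a₁ = [1, -3], b₁ = [1, -3], a₂ = [1, 0], b₂ = [0, 1].
Each slice is an integer combination of E₁ = a₁b₁ᵀ and E₂ = a₂b₂ᵀ: S₁ = E₁ − 4·E₂, S₂ = E₁ + 6·E₂; reading off coefficients, c₁ = [1, 1] and c₂ = [-4, 6].
Hence T = [1, -3] ⊗ [1, -3] ⊗ [1, 1] + [1, 0] ⊗ [0, 1] ⊗ [-4, 6], so rank(T) ≤ 2.
These bounds meet, so rank(T) = 2.
Check entry T[1,2,1] = -7: (1)·(-3)·(1) + (1)·(1)·(-4) = -7.

rank(T) = 2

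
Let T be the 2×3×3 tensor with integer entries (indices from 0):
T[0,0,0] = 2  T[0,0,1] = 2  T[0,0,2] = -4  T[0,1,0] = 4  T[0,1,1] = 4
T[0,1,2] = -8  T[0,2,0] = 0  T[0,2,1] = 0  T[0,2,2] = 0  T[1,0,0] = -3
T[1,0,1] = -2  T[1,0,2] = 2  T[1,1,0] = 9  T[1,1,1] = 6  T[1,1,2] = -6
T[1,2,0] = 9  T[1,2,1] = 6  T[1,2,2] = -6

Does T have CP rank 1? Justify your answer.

No

The mode-1 unfolding of T (rows indexed by i, columns by (j,k) = (0,0), (0,1), (0,2), (1,0), (1,1), (1,2), (2,0), (2,1), (2,2)) is [[2, 2, -4, 4, 4, -8, 0, 0, 0], [-3, -2, 2, 9, 6, -6, 9, 6, -6]].
There the 2×2 minor on rows i ∈ {0, 1}, columns (j,k) ∈ {(0,0), (0,1)} is det [[2, 2], [-3, -2]] = 2 ≠ 0, so this unfolding has rank ≥ 2; CP rank is at least every unfolding rank, so rank(T) ≥ 2.
In particular rank(T) ≥ 2 > 1, so T is not rank-1.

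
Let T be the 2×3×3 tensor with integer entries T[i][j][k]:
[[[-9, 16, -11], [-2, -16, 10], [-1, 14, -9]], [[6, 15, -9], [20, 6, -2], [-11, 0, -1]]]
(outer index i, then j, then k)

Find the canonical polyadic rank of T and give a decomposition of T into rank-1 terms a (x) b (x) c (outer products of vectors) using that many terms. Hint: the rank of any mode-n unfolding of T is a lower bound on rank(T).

rank(T) = 2

Lower bound: the mode-3 unfolding of T (rows indexed by k, columns by (i,j) = (0,0), (0,1), (0,2), (1,0), (1,1), (1,2)) is [[-9, -2, -1, 6, 20, -11], [16, -16, 14, 15, 6, 0], [-11, 10, -9, -9, -2, -1]].
There the 2×2 minor on rows k ∈ {0, 1}, columns (i,j) ∈ {(0,0), (0,1)} is det [[-9, -2], [16, -16]] = 176 ≠ 0, so this unfolding has rank ≥ 2; CP rank is at least every unfolding rank, so rank(T) ≥ 2. (This is only a lower bound: in general the CP rank may exceed every unfolding rank, so we still need to exhibit 2 rank-1 terms summing to T.)
Upper bound — finding two terms. Write S_k = T[:,:,k] for the frontal slices: S₀ = [[-9, -2, -1], [6, 20, -11]], S₁ = [[16, -16, 14], [15, 6, 0]], S₂ = [[-11, 10, -9], [-9, -2, -1]].
If T = a₁ (x) b₁ (x) c₁ + a₂ (x) b₂ (x) c₂ then each S_k = c₁[k]·a₁b₁ᵀ + c₂[k]·a₂b₂ᵀ. S₀ and S₁ are linearly independent, so a₁b₁ᵀ and a₂b₂ᵀ must span the same plane of matrices: they are the rank-1 matrices of the form x·S₀ + y·S₁.
The 2×2 minor of x·S₀ + y·S₁ on rows {0,1}, columns {0,1} is −168·x² + 392·xy + 336·y² = (-56)·(x − 3·y)(3·x + 2·y), vanishing at (x:y) = (3:1) and (2:-3).
M₁ = 3·S₀ + S₁ = [[-11, -22, 11], [33, 66, -33]] = (-11)·(1, -3)(1, 2, -1)ᵀ and M₂ = 2·S₀ − 3·S₁ = [[-66, 44, -44], [-33, 22, -22]] = (-11)·(2, 1)(3, -2, 2)ᵀ, so take a₁ = (1, -3), b₁ = (1, 2, -1), a₂ = (2, 1), b₂ = (3, -2, 2).
Each slice is an integer combination of E₁ = a₁b₁ᵀ and E₂ = a₂b₂ᵀ: S₀ = −3·E₁ − E₂, S₁ = −2·E₁ + 3·E₂, S₂ = E₁ − 2·E₂; reading off coefficients, c₁ = (-3, -2, 1) and c₂ = (-1, 3, -2).
Hence T = (1, -3) (x) (1, 2, -1) (x) (-3, -2, 1) + (2, 1) (x) (3, -2, 2) (x) (-1, 3, -2), so rank(T) ≤ 2.
These bounds meet, so rank(T) = 2.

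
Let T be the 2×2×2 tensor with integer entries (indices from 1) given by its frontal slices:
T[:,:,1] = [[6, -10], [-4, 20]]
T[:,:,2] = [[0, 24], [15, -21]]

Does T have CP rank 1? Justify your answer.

No

The mode-1 unfolding of T (rows indexed by i, columns by (j,k) = (1,1), (1,2), (2,1), (2,2)) is [[6, 0, -10, 24], [-4, 15, 20, -21]].
There the 2×2 minor on rows i ∈ {1, 2}, columns (j,k) ∈ {(1,1), (1,2)} is det [[6, 0], [-4, 15]] = 90 ≠ 0, so this unfolding has rank ≥ 2; CP rank is at least every unfolding rank, so rank(T) ≥ 2.
In particular rank(T) ≥ 2 > 1, so T is not rank-1.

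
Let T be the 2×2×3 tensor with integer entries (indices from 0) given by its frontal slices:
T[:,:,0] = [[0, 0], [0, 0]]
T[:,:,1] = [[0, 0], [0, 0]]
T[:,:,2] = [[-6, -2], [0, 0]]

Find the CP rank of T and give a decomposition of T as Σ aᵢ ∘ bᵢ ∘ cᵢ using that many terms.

rank(T) = 1

Lower bound: T ≠ 0 (e.g. T[0,0,2] = -6), so rank(T) ≥ 1.
Upper bound: if T = a ∘ b ∘ c then every fibre of T is a multiple of the corresponding factor, so read the factors off the fibres through the nonzero entry T[0,0,2] = -6.
The mode-1 fibre T[:,0,2] = [-6, 0] gives a = [1, 0] (primitive direction); the mode-2 fibre T[0,:,2] = [-6, -2] gives b = [3, 1]; then c[k] = T[0,0,k] / (a[0]·b[0]) = [0, 0, -6] / 3 = [0, 0, -2].
Expanding [1, 0] ∘ [3, 1] ∘ [0, 0, -2] reproduces all 12 entries of T, so T = [1, 0] ∘ [3, 1] ∘ [0, 0, -2] and rank(T) ≤ 1.
These bounds meet, so rank(T) = 1.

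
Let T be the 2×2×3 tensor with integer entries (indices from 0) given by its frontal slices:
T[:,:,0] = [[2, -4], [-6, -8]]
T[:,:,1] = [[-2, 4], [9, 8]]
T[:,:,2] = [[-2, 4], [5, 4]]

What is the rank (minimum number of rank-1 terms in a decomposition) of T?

3

Lower bound: in the mode-3 unfolding of T (rows indexed by k, columns by (i,j)) the 3×3 minor on rows k ∈ {0, 1, 2}, columns (i,j) ∈ {(0,0), (1,0), (1,1)} is det [[2, -6, -8], [-2, 9, 8], [-2, 5, 4]] = -24 ≠ 0, so that unfolding has rank ≥ 3 and hence rank(T) ≥ 3 (CP rank is at least every unfolding rank, though it can be larger).
Upper bound: T is a sum of 3 rank-1 terms, T = [0, 1] (x) [1, 0] (x) [2, 1, 1] + [0, 1] (x) [1, 1] (x) [-8, 8, 4] + [1, 0] (x) [1, -2] (x) [2, -2, -2] (one valid choice — decompositions are not unique — normalised so each a, b is primitive with positive first nonzero entry; check it by expanding all entries), so rank(T) ≤ 3.
These bounds meet, so rank(T) = 3.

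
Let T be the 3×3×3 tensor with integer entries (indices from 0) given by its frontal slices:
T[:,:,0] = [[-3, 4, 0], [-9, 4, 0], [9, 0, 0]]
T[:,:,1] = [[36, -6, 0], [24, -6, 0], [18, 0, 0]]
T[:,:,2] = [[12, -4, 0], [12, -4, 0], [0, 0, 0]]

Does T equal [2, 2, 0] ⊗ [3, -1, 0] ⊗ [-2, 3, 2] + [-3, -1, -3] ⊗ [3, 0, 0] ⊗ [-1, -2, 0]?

Reconstruct entrywise from the claimed factors. For example, T[2,0,0] = 9 and Σₗ aₗ[2]bₗ[0]cₗ[0] = (0)·(3)·(-2) + (-3)·(3)·(-1) = 9; checking all 27 entries, every one matches. The claim holds.

Yes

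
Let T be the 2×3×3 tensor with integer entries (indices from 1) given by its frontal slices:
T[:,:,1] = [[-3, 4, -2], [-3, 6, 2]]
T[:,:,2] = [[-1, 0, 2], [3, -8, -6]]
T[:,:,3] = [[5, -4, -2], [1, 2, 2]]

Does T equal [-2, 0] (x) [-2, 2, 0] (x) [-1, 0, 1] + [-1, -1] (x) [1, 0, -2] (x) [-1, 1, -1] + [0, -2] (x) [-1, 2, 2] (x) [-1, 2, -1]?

Reconstruct entry (2,1,1) from the claimed factors: Σₗ aₗ[2]bₗ[1]cₗ[1] = (0)·(-2)·(-1) + (-1)·(1)·(-1) + (-2)·(-1)·(-1) = -1, but T[2,1,1] = -3. The claim is false.

No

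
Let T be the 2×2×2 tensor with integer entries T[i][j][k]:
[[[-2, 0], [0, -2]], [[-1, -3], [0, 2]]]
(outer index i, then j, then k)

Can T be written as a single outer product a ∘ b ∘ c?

No

The mode-1 unfolding of T (rows indexed by i, columns by (j,k) = (0,0), (0,1), (1,0), (1,1)) is [[-2, 0, 0, -2], [-1, -3, 0, 2]].
There the 2×2 minor on rows i ∈ {0, 1}, columns (j,k) ∈ {(0,0), (0,1)} is det [[-2, 0], [-1, -3]] = 6 ≠ 0, so this unfolding has rank ≥ 2; CP rank is at least every unfolding rank, so rank(T) ≥ 2.
In particular rank(T) ≥ 2 > 1, so T is not rank-1.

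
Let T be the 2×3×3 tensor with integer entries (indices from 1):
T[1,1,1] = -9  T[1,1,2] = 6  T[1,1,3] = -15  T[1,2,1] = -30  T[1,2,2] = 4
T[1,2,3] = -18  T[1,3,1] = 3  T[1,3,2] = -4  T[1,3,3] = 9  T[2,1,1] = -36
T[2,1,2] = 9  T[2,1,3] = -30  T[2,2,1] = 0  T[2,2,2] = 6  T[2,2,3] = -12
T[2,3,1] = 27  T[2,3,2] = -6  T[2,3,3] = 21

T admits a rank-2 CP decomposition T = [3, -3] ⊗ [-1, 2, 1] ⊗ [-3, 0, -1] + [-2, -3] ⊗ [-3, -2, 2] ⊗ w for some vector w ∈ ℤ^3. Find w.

w = [-3, 1, -3]

Subtract the known terms from T to get the rank-1 residual R = [-2, -3] ⊗ [-3, -2, 2] ⊗ w, so R[i,j,k] = a[i]·b[j]·w[k]. Pick indices with nonzero a[1]·b[1] = (-2)·(-3) = 6. Only the fibre through (1,1,·) is needed: R[1,1,:] = T[1,1,:] − Σₗ aₗ[1]bₗ[1]cₗ = [-9, 6, -15] − (3)·(-1)·[-3, 0, -1] = [-18, 6, -18]. Then w[k] = R[1,1,k] / 6 for each k, giving w = [-18, 6, -18] / 6 = [-3, 1, -3].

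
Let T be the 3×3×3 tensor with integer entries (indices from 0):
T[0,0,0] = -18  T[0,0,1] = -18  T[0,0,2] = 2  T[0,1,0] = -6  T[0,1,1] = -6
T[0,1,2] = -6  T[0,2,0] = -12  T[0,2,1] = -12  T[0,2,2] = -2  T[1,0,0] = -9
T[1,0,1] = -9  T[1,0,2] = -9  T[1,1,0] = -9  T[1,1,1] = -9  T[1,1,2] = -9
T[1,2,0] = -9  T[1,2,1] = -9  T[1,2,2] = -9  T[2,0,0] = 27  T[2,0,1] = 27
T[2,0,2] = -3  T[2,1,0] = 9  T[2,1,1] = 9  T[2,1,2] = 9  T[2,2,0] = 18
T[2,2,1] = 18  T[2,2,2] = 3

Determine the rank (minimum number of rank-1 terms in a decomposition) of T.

2

Lower bound: the mode-2 unfolding of T (rows indexed by j, columns by (i,k) = (0,0), (0,1), (0,2), (1,0), (1,1), (1,2), (2,0), (2,1), (2,2)) is [[-18, -18, 2, -9, -9, -9, 27, 27, -3], [-6, -6, -6, -9, -9, -9, 9, 9, 9], [-12, -12, -2, -9, -9, -9, 18, 18, 3]].
There the 2×2 minor on rows j ∈ {0, 1}, columns (i,k) ∈ {(0,0), (0,2)} is det [[-18, 2], [-6, -6]] = 120 ≠ 0, so this unfolding has rank ≥ 2; CP rank is at least every unfolding rank, so rank(T) ≥ 2. (Flattening ranks never certify an upper bound on CP rank; for that we must actually write T with 2 rank-1 terms.)
Upper bound — finding two terms. Write S_k = T[:,:,k] for the frontal slices: S₀ = [[-18, -6, -12], [-9, -9, -9], [27, 9, 18]], S₁ = [[-18, -6, -12], [-9, -9, -9], [27, 9, 18]], S₂ = [[2, -6, -2], [-9, -9, -9], [-3, 9, 3]].
If T = a₁ ⊗ b₁ ⊗ c₁ + a₂ ⊗ b₂ ⊗ c₂ then each S_k = c₁[k]·a₁b₁ᵀ + c₂[k]·a₂b₂ᵀ. S₀ and S₂ are linearly independent, so a₁b₁ᵀ and a₂b₂ᵀ must span the same plane of matrices: they are the rank-1 matrices of the form x·S₀ + y·S₂.
The 2×2 minor of x·S₀ + y·S₂ on rows {0,1}, columns {0,1} is 108·x² + 36·xy − 72·y² = 36·(3·x − 2·y)(x + y), vanishing at (x:y) = (2:3) and (1:-1).
M₁ = 2·S₀ + 3·S₂ = [[-30, -30, -30], [-45, -45, -45], [45, 45, 45]] = (-15)·(2, 3, -3)(1, 1, 1)ᵀ and M₂ = S₀ − S₂ = [[-20, 0, -10], [0, 0, 0], [30, 0, 15]] = (-5)·(2, 0, -3)(2, 0, 1)ᵀ, so take a₁ = (2, 3, -3), b₁ = (1, 1, 1), a₂ = (2, 0, -3), b₂ = (2, 0, 1).
Each slice is an integer combination of E₁ = a₁b₁ᵀ and E₂ = a₂b₂ᵀ: S₀ = −3·E₁ − 3·E₂, S₁ = −3·E₁ − 3·E₂, S₂ = −3·E₁ + 2·E₂; reading off coefficients, c₁ = (-3, -3, -3) and c₂ = (-3, -3, 2).
Hence T = (2, 3, -3) ⊗ (1, 1, 1) ⊗ (-3, -3, -3) + (2, 0, -3) ⊗ (2, 0, 1) ⊗ (-3, -3, 2), so rank(T) ≤ 2.
These bounds meet, so rank(T) = 2.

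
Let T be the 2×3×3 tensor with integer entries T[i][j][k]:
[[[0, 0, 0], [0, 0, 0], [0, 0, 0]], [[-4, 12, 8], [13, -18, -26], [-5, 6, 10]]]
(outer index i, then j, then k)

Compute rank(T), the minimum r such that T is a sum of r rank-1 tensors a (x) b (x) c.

2

Lower bound: the mode-3 unfolding of T (rows indexed by k, columns by (i,j) = (0,0), (0,1), (0,2), (1,0), (1,1), (1,2)) is [[0, 0, 0, -4, 13, -5], [0, 0, 0, 12, -18, 6], [0, 0, 0, 8, -26, 10]].
There the 2×2 minor on rows k ∈ {0, 1}, columns (i,j) ∈ {(1,0), (1,1)} is det [[-4, 13], [12, -18]] = -84 ≠ 0, so this unfolding has rank ≥ 2; CP rank is at least every unfolding rank, so rank(T) ≥ 2. (Unfolding ranks only ever bound the CP rank from below — rank(T) can be strictly larger than all of them — so the matching upper bound has to come from an explicit 2-term decomposition.)
Upper bound — finding two terms. Every mode-1 slice of T is a multiple of one matrix: T[i,:,:] = a[i]·M with a = (0, 1) and M = [[-4, 12, 8], [13, -18, -26], [-5, 6, 10]] (rows indexed by j, columns by k). So it suffices to write M as a sum of two rank-1 matrices.
The rows of M satisfy (row 0) = −3·(row 1) − 7·(row 2), so splitting by rows, M = (-3, 1, 0)(13, -18, -26)ᵀ + (-7, 0, 1)(-5, 6, 10)ᵀ.
Hence T = (0, 1) (x) (-3, 1, 0) (x) (13, -18, -26) + (0, 1) (x) (-7, 0, 1) (x) (-5, 6, 10), so rank(T) ≤ 2.
These bounds meet, so rank(T) = 2.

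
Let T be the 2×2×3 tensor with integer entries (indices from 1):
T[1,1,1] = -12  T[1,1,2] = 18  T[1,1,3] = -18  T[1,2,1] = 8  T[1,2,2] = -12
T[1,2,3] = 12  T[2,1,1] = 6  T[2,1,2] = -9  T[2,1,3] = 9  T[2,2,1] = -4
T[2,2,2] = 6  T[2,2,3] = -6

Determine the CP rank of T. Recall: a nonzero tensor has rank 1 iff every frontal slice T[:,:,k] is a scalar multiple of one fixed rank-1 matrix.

Lower bound: T ≠ 0 (e.g. T[1,1,1] = -12), so rank(T) ≥ 1.
Upper bound: if T = a (x) b (x) c then every fibre of T is a multiple of the corresponding factor, so read the factors off the fibres through the nonzero entry T[1,1,1] = -12.
The mode-1 fibre T[:,1,1] = [-12, 6] gives a = (2, -1) (primitive direction); the mode-2 fibre T[1,:,1] = [-12, 8] gives b = (3, -2); then c[k] = T[1,1,k] / (a[1]·b[1]) = [-12, 18, -18] / 6 = (-2, 3, -3).
Expanding (2, -1) (x) (3, -2) (x) (-2, 3, -3) reproduces all 12 entries of T, so T = (2, -1) (x) (3, -2) (x) (-2, 3, -3) and rank(T) ≤ 1.
These bounds meet, so rank(T) = 1.

1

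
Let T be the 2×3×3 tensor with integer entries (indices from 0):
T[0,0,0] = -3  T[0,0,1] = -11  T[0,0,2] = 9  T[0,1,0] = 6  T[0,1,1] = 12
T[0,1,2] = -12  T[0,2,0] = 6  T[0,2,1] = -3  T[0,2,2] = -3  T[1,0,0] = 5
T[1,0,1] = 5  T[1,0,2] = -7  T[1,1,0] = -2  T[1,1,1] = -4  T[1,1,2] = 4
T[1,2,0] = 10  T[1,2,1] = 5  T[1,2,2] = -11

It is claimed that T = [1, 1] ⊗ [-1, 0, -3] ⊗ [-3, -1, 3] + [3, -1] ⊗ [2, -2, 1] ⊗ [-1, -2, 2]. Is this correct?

Yes

Reconstruct entrywise from the claimed factors. For example, T[0,0,0] = -3 and Σₗ aₗ[0]bₗ[0]cₗ[0] = (1)·(-1)·(-3) + (3)·(2)·(-1) = -3; checking all 18 entries, every one matches. The claim holds.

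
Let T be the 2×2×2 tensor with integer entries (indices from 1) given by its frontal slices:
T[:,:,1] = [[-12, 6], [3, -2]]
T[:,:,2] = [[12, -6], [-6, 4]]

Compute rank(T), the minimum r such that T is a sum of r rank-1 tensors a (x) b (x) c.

2

Lower bound: the mode-1 unfolding of T (rows indexed by i, columns by (j,k) = (1,1), (1,2), (2,1), (2,2)) is [[-12, 12, 6, -6], [3, -6, -2, 4]].
There the 2×2 minor on rows i ∈ {1, 2}, columns (j,k) ∈ {(1,1), (1,2)} is det [[-12, 12], [3, -6]] = 36 ≠ 0, so this unfolding has rank ≥ 2; CP rank is at least every unfolding rank, so rank(T) ≥ 2. (This is only a lower bound: in general the CP rank may exceed every unfolding rank, so we still need to exhibit 2 rank-1 terms summing to T.)
Upper bound — finding two terms. Write S_k = T[:,:,k] for the frontal slices: S₁ = [[-12, 6], [3, -2]], S₂ = [[12, -6], [-6, 4]].
If T = a₁ (x) b₁ (x) c₁ + a₂ (x) b₂ (x) c₂ then each S_k = c₁[k]·a₁b₁ᵀ + c₂[k]·a₂b₂ᵀ. S₁ and S₂ are linearly independent, so a₁b₁ᵀ and a₂b₂ᵀ must span the same plane of matrices: they are the rank-1 matrices of the form x·S₁ + y·S₂.
det(x·S₁ + y·S₂) is 6·x² − 18·xy + 12·y² = 6·(x − 2·y)(x − y), vanishing at (x:y) = (2:1) and (1:1).
M₁ = 2·S₁ + S₂ = [[-12, 6], [0, 0]] = (-6)·[1, 0][2, -1]ᵀ and M₂ = S₁ + S₂ = [[0, 0], [-3, 2]] = −[0, 1][3, -2]ᵀ, so take a₁ = [1, 0], b₁ = [2, -1], a₂ = [0, 1], b₂ = [3, -2].
Each slice is an integer combination of E₁ = a₁b₁ᵀ and E₂ = a₂b₂ᵀ: S₁ = −6·E₁ + E₂, S₂ = 6·E₁ − 2·E₂; reading off coefficients, c₁ = [-6, 6] and c₂ = [1, -2].
Hence T = [1, 0] (x) [2, -1] (x) [-6, 6] + [0, 1] (x) [3, -2] (x) [1, -2], so rank(T) ≤ 2.
These bounds meet, so rank(T) = 2.
Check entry T[2,2,1] = -2: (0)·(-1)·(-6) + (1)·(-2)·(1) = -2.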